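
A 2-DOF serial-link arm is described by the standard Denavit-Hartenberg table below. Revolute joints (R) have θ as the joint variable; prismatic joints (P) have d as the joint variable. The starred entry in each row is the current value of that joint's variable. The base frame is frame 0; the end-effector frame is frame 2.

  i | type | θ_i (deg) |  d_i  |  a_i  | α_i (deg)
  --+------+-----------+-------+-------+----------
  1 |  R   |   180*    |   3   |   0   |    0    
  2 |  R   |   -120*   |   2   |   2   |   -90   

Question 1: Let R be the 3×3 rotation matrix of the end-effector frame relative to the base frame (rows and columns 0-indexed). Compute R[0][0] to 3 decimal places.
0.500

End-effector x-axis (col 0 of R) = (0.5000,0.8660,0.0000)
R[0][0] = 0.5000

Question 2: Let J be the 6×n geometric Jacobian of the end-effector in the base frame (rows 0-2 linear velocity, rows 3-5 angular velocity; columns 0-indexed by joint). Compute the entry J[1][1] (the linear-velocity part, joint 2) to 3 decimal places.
axis z_1 = (0.0000,0.0000,1.0000); lever o_n−o_1 = (1.0000,1.7321,2.0000)
cross product → J_v[:, 1] = (-1.7321,1.0000,0.0000)
J_ω[:, 1] = z_1
entry J[1][1] = 1.0000

1.000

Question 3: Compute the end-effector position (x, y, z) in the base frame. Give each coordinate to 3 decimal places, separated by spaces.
after link 1: o_1 = (0.0000, 0.0000, 3.0000)
after link 2: o_2 = (1.0000, 1.7321, 5.0000)

1.000 1.732 5.000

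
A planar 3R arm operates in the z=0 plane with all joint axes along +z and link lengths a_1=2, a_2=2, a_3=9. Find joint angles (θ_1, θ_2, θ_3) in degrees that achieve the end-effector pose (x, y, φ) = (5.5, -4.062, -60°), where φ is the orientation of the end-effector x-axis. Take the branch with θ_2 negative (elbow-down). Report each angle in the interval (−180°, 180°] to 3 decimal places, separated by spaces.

89.991 -29.981 -120.010

wrist centre = target − a_3·(cos φ, sin φ) = (1.0000, 3.7322)
cos θ_2 = (14.9295−2²−2²)/(2·2·2) = 0.8662; θ_2 = -29.9810° (elbow-down)
β = atan2(3.7322,1.0000) = 75.0007°; ψ = atan2(-0.9994,3.7324) = -14.9905°
θ_1 = β − ψ = 89.9912°
θ_3 = φ − θ_1 − θ_2 = -120.0102° (wrapped to (-180°,180°])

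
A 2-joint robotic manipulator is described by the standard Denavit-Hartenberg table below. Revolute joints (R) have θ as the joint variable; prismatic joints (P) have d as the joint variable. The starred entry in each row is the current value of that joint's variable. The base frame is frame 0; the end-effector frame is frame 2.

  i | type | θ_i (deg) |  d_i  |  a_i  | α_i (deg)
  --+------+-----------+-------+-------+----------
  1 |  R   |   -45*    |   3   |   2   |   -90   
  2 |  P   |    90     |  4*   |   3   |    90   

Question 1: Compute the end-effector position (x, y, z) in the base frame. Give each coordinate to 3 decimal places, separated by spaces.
after link 1: o_1 = (1.4142, -1.4142, 3.0000)
after link 2: o_2 = (4.2426, 1.4142, 0.0000)

4.243 1.414 0.000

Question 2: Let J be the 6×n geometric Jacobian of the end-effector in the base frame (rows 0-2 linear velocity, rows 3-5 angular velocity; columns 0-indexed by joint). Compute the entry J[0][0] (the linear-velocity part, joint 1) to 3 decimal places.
-1.414

axis z_0 = ẑ; lever o_n−o_0 = (4.2426,1.4142,0.0000)
cross product → J_v[:, 0] = (-1.4142,4.2426,0.0000)
J_ω[:, 0] = z_0
entry J[0][0] = -1.4142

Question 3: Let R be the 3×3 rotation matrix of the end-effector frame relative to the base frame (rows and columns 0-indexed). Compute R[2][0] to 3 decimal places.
End-effector x-axis (col 0 of R) = (0.0000,0.0000,-1.0000)
R[2][0] = -1.0000

-1.000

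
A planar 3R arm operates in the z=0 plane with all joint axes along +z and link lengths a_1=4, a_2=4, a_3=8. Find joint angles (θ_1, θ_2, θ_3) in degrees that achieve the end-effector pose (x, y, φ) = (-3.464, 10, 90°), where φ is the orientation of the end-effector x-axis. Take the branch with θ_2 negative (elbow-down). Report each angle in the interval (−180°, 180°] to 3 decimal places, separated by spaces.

-150.000 -120.001 0.001

wrist centre = target − a_3·(cos φ, sin φ) = (-3.4640, 2.0000)
cos θ_2 = (15.9993−4²−4²)/(2·4·4) = -0.5000; θ_2 = -120.0015° (elbow-down)
β = atan2(2.0000,-3.4640) = 149.9993°; ψ = atan2(-3.4641,1.9999) = -60.0007°
θ_1 = β − ψ = 210.0000°
θ_3 = φ − θ_1 − θ_2 = 0.0015° (wrapped to (-180°,180°])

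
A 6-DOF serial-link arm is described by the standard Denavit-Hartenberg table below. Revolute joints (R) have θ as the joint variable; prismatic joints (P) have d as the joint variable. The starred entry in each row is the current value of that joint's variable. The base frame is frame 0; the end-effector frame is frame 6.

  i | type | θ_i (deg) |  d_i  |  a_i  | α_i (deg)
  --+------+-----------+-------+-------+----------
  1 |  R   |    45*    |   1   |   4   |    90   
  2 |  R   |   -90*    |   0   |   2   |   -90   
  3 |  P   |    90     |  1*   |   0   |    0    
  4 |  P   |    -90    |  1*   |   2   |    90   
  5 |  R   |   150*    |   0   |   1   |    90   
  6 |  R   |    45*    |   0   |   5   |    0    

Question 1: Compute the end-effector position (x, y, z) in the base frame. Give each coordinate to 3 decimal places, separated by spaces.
8.346 3.346 0.928

after link 1: o_1 = (2.8284, 2.8284, 1.0000)
after link 2: o_2 = (2.8284, 2.8284, -1.0000)
after link 3: o_3 = (3.5355, 3.5355, -1.0000)
after link 4: o_4 = (4.2426, 4.2426, -3.0000)
after link 5: o_5 = (4.5962, 4.5962, -2.1340)
after link 6: o_6 = (8.3462, 3.3462, 0.9279)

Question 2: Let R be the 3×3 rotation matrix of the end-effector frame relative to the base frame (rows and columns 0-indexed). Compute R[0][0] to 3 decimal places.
0.750

End-effector x-axis (col 0 of R) = (0.7500,-0.2500,0.6124)
R[0][0] = 0.7500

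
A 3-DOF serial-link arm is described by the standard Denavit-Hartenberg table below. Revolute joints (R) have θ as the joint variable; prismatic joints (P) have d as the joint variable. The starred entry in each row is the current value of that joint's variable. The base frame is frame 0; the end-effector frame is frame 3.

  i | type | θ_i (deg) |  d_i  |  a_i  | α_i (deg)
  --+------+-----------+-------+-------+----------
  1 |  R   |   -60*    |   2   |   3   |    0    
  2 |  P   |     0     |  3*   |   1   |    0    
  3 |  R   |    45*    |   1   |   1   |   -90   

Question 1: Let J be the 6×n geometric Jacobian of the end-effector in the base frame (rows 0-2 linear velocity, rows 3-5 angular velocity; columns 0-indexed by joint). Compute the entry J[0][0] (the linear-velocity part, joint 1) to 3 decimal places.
axis z_0 = ẑ; lever o_n−o_0 = (2.9659,-3.7229,6.0000)
cross product → J_v[:, 0] = (3.7229,2.9659,-0.0000)
J_ω[:, 0] = z_0
entry J[0][0] = 3.7229

3.723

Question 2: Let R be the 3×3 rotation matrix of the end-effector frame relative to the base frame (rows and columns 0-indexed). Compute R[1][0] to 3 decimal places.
-0.259

End-effector x-axis (col 0 of R) = (0.9659,-0.2588,0.0000)
R[1][0] = -0.2588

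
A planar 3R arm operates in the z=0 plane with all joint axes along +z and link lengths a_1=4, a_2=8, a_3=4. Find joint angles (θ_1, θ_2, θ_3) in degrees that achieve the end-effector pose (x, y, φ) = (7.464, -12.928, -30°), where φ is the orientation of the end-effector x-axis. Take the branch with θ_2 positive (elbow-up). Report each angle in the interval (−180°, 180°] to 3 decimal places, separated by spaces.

-90.006 30.009 29.997

wrist centre = target − a_3·(cos φ, sin φ) = (3.9999, -10.9280)
cos θ_2 = (135.4204−4²−8²)/(2·4·8) = 0.8659; θ_2 = 30.0094° (elbow-up)
β = atan2(-10.9280,3.9999) = -69.8962°; ψ = atan2(4.0011,10.9275) = 20.1103°
θ_1 = β − ψ = -90.0065°
θ_3 = φ − θ_1 − θ_2 = 29.9971° (wrapped to (-180°,180°])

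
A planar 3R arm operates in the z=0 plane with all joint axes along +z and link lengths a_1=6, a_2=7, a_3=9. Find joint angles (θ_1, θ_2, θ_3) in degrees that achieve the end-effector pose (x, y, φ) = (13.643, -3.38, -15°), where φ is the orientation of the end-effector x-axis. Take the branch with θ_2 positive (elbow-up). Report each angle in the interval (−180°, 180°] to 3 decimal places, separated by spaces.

-90.004 135.000 -59.996

wrist centre = target − a_3·(cos φ, sin φ) = (4.9497, -1.0506)
cos θ_2 = (25.6030−6²−7²)/(2·6·7) = -0.7071; θ_2 = 135.0000° (elbow-up)
β = atan2(-1.0506,4.9497) = -11.9839°; ψ = atan2(4.9497,1.0503) = 78.0205°
θ_1 = β − ψ = -90.0044°
θ_3 = φ − θ_1 − θ_2 = -59.9956° (wrapped to (-180°,180°])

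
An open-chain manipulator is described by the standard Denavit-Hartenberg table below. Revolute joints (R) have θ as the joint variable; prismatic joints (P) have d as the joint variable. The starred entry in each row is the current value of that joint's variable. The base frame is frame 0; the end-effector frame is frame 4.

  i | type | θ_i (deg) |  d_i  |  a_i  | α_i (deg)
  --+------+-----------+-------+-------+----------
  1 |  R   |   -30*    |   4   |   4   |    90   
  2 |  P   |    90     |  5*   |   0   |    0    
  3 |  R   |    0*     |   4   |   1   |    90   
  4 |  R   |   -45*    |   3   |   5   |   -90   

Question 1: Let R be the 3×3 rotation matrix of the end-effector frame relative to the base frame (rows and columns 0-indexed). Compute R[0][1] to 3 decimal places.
-0.866

End-effector y-axis (col 1 of R) = (-0.8660,0.5000,0.0000)
R[0][1] = -0.8660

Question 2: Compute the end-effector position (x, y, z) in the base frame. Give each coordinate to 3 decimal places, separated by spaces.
after link 1: o_1 = (3.4641, -2.0000, 4.0000)
after link 2: o_2 = (0.9641, -6.3301, 4.0000)
after link 3: o_3 = (-1.0359, -9.7942, 5.0000)
after link 4: o_4 = (3.3299, -8.2324, 8.5355)

3.330 -8.232 8.536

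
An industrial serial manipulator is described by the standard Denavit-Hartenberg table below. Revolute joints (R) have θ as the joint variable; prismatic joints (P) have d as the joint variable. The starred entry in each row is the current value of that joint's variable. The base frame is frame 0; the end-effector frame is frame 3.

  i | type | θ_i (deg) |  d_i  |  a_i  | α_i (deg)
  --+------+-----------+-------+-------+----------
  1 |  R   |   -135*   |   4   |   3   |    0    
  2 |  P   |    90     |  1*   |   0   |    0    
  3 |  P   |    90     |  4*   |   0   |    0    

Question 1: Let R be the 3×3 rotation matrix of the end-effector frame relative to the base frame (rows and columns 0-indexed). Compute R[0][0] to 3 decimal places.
0.707

End-effector x-axis (col 0 of R) = (0.7071,0.7071,0.0000)
R[0][0] = 0.7071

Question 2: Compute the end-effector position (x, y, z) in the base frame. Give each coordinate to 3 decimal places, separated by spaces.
-2.121 -2.121 9.000

after link 1: o_1 = (-2.1213, -2.1213, 4.0000)
after link 2: o_2 = (-2.1213, -2.1213, 5.0000)
after link 3: o_3 = (-2.1213, -2.1213, 9.0000)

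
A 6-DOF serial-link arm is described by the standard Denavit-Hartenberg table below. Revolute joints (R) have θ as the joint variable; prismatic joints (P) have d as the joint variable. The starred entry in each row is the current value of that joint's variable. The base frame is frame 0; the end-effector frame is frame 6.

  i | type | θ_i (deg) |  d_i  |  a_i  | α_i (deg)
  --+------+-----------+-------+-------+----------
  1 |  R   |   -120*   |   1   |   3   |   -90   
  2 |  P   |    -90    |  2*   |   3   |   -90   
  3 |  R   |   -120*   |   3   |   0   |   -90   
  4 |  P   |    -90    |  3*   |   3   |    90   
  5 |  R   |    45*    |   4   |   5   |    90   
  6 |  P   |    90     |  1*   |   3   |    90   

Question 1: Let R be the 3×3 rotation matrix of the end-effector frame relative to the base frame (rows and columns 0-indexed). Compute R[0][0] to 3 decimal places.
End-effector x-axis (col 0 of R) = (-0.7500,0.4330,0.5000)
R[0][0] = -0.7500

-0.750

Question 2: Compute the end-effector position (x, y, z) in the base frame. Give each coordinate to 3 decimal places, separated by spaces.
-7.615 -10.894 12.548

after link 1: o_1 = (-1.5000, -2.5981, 1.0000)
after link 2: o_2 = (0.2321, -3.5981, 4.0000)
after link 3: o_3 = (-1.2679, -6.1962, 4.0000)
after link 4: o_4 = (-1.4689, -9.5442, 6.5981)
after link 5: o_5 = (-4.7057, -11.7579, 11.6599)
after link 6: o_6 = (-7.6155, -10.8945, 12.5476)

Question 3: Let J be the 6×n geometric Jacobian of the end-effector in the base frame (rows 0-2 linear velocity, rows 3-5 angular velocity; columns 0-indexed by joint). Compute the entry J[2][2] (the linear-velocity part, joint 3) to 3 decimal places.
-3.148

axis z_2 = (-0.5000,-0.8660,-0.0000); lever o_n−o_2 = (-7.8475,-7.2964,8.5476)
cross product → J_v[:, 2] = (-7.4024,4.2738,-3.1480)
J_ω[:, 2] = z_2
entry J[2][2] = -3.1480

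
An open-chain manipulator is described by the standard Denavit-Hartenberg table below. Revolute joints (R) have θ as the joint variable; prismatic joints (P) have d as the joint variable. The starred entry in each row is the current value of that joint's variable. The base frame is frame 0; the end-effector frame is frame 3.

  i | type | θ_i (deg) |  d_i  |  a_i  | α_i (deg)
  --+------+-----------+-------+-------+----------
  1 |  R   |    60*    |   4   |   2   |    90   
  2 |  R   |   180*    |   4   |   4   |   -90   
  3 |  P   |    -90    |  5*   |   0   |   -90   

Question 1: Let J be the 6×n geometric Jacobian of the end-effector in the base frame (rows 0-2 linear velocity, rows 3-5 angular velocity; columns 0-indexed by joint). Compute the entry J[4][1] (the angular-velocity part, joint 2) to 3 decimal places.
axis z_1 = (0.8660,-0.5000,0.0000); lever o_n−o_1 = (1.4641,-5.4641,-5.0000)
cross product → J_v[:, 1] = (2.5000,4.3301,-4.0000)
J_ω[:, 1] = z_1
entry J[4][1] = -0.5000

-0.500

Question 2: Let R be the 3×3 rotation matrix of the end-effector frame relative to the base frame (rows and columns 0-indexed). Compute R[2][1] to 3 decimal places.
1.000

End-effector y-axis (col 1 of R) = (-0.0000,0.0000,1.0000)
R[2][1] = 1.0000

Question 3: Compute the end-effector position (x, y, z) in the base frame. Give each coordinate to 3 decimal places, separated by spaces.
after link 1: o_1 = (1.0000, 1.7321, 4.0000)
after link 2: o_2 = (2.4641, -3.7321, 4.0000)
after link 3: o_3 = (2.4641, -3.7321, -1.0000)

2.464 -3.732 -1.000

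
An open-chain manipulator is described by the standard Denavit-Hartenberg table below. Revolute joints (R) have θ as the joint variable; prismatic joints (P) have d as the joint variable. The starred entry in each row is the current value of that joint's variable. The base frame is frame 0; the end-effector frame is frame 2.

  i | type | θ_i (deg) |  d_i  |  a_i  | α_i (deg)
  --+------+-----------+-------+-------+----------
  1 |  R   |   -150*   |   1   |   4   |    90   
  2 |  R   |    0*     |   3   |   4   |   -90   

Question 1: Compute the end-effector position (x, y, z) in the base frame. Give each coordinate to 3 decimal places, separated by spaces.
after link 1: o_1 = (-3.4641, -2.0000, 1.0000)
after link 2: o_2 = (-8.4282, -1.4019, 1.0000)

-8.428 -1.402 1.000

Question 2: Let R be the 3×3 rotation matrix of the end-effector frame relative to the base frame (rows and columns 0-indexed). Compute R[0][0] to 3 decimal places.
End-effector x-axis (col 0 of R) = (-0.8660,-0.5000,0.0000)
R[0][0] = -0.8660

-0.866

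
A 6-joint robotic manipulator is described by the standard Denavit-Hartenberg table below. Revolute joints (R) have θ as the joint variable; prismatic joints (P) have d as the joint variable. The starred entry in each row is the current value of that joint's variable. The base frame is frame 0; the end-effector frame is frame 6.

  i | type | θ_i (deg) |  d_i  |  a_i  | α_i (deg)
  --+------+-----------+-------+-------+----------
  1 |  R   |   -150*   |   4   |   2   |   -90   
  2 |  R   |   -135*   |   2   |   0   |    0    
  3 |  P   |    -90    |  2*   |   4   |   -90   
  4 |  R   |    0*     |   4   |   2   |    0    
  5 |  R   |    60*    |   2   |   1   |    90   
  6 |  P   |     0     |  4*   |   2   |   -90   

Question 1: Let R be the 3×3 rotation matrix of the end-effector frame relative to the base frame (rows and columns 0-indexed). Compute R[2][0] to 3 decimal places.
-0.354

End-effector x-axis (col 0 of R) = (-0.1268,0.9268,-0.3536)
R[2][0] = -0.3536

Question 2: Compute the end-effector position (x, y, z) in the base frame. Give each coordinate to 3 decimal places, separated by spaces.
after link 1: o_1 = (-1.7321, -1.0000, 4.0000)
after link 2: o_2 = (-0.7321, -2.7321, 4.0000)
after link 3: o_3 = (2.7174, -3.0499, 1.1716)
after link 4: o_4 = (6.3917, -0.9286, 2.5858)
after link 5: o_5 = (7.4896, 0.7053, 3.6464)
after link 6: o_6 = (10.3573, 2.0516, 0.4899)

10.357 2.052 0.490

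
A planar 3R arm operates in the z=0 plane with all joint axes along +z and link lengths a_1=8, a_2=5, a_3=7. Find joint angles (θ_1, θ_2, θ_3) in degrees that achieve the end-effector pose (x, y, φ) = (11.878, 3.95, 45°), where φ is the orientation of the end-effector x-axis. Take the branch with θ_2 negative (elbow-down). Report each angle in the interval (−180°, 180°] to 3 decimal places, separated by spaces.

30.002 -120.000 134.998

wrist centre = target − a_3·(cos φ, sin φ) = (6.9283, -0.9997)
cos θ_2 = (49.0002−8²−5²)/(2·8·5) = -0.5000; θ_2 = -119.9999° (elbow-down)
β = atan2(-0.9997,6.9283) = -8.2111°; ψ = atan2(-4.3301,5.5000) = -38.2132°
θ_1 = β − ψ = 30.0021°
θ_3 = φ − θ_1 − θ_2 = 134.9978° (wrapped to (-180°,180°])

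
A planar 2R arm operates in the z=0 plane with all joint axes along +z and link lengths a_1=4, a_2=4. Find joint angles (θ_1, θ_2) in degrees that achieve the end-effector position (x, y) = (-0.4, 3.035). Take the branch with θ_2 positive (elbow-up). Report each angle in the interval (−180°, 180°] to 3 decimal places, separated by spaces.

30.006 135.003

cos θ_2 = (9.3712−4²−4²)/(2·4·4) = -0.7071; θ_2 = 135.0034° (elbow-up)
β = atan2(3.0350,-0.4000) = 97.5081°; ψ = atan2(2.8283,1.1714) = 67.5017°
θ_1 = β − ψ = 30.0063°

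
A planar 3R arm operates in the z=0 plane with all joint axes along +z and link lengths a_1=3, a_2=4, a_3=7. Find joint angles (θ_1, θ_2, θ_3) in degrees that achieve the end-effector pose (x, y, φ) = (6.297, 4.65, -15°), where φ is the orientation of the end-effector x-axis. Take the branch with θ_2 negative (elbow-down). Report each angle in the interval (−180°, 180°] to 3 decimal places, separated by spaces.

wrist centre = target − a_3·(cos φ, sin φ) = (-0.4645, 6.4617)
cos θ_2 = (41.9697−3²−4²)/(2·3·4) = 0.7071; θ_2 = -45.0028° (elbow-down)
β = atan2(6.4617,-0.4645) = 94.1115°; ψ = atan2(-2.8286,5.8283) = -25.8881°
θ_1 = β − ψ = 119.9995°
θ_3 = φ − θ_1 − θ_2 = -89.9967° (wrapped to (-180°,180°])

120.000 -45.003 -89.997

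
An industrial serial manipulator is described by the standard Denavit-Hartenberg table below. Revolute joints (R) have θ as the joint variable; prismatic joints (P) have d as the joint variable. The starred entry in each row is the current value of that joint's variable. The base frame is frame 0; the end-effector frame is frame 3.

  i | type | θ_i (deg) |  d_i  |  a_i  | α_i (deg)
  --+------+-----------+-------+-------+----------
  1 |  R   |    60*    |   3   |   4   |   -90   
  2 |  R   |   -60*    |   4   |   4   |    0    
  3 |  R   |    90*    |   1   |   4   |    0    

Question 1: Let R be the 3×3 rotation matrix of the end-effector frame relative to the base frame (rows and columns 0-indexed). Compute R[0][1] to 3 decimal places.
-0.250

End-effector y-axis (col 1 of R) = (-0.2500,-0.4330,-0.8660)
R[0][1] = -0.2500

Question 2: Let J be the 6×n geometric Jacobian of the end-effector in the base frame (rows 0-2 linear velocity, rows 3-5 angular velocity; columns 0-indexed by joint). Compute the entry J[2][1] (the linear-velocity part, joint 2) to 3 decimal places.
-5.464

axis z_1 = (-0.8660,0.5000,0.0000); lever o_n−o_1 = (-1.5981,7.2321,1.4641)
cross product → J_v[:, 1] = (0.7321,1.2679,-5.4641)
J_ω[:, 1] = z_1
entry J[2][1] = -5.4641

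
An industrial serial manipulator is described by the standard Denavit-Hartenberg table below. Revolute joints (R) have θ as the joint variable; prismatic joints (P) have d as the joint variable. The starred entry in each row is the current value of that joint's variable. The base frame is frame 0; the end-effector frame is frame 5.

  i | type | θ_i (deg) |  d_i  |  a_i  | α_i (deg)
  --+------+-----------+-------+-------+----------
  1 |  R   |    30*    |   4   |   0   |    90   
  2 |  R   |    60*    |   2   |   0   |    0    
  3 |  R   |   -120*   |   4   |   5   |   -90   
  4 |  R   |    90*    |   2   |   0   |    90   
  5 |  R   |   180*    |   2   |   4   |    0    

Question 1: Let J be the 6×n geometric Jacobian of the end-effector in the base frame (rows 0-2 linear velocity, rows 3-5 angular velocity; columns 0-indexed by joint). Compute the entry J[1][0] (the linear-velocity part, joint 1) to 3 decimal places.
axis z_0 = ẑ; lever o_n−o_0 = (9.5311,-6.0442,-1.0622)
cross product → J_v[:, 0] = (6.0442,9.5311,-0.0000)
J_ω[:, 0] = z_0
entry J[1][0] = 9.5311

9.531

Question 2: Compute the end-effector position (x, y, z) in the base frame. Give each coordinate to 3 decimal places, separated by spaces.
9.531 -6.044 -1.062

after link 1: o_1 = (0.0000, 0.0000, 4.0000)
after link 2: o_2 = (1.0000, -1.7321, 4.0000)
after link 3: o_3 = (5.1651, -3.9462, -0.3301)
after link 4: o_4 = (6.6651, -3.0801, 0.6699)
after link 5: o_5 = (9.5311, -6.0442, -1.0622)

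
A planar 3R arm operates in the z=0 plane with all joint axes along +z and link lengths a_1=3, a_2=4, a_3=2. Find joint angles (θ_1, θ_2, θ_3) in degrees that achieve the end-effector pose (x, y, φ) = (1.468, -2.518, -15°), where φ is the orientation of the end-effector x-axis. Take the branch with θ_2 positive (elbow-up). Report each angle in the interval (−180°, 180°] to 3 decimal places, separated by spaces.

wrist centre = target − a_3·(cos φ, sin φ) = (-0.4639, -2.0004)
cos θ_2 = (4.2166−3²−4²)/(2·3·4) = -0.8660; θ_2 = 149.9942° (elbow-up)
β = atan2(-2.0004,-0.4639) = -103.0552°; ψ = atan2(2.0004,-0.4639) = 103.0566°
θ_1 = β − ψ = -206.1118°
θ_3 = φ − θ_1 − θ_2 = 41.1176° (wrapped to (-180°,180°])

153.888 149.994 41.118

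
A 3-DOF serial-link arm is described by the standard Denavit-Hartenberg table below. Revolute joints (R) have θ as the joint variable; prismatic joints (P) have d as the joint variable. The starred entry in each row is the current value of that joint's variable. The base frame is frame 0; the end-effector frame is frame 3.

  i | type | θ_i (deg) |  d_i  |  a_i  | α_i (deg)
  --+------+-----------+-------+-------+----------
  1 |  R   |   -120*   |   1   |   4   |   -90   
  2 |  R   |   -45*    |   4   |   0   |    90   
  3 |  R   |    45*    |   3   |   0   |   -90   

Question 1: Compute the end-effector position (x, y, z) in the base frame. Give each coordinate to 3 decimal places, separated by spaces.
after link 1: o_1 = (-2.0000, -3.4641, 1.0000)
after link 2: o_2 = (1.4641, -5.4641, 1.0000)
after link 3: o_3 = (2.5248, -3.6270, 3.1213)

2.525 -3.627 3.121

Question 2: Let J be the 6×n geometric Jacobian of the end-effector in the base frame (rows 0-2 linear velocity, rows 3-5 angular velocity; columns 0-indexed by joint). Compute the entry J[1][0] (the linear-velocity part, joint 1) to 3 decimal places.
2.525

axis z_0 = ẑ; lever o_n−o_0 = (2.5248,-3.6270,3.1213)
cross product → J_v[:, 0] = (3.6270,2.5248,-0.0000)
J_ω[:, 0] = z_0
entry J[1][0] = 2.5248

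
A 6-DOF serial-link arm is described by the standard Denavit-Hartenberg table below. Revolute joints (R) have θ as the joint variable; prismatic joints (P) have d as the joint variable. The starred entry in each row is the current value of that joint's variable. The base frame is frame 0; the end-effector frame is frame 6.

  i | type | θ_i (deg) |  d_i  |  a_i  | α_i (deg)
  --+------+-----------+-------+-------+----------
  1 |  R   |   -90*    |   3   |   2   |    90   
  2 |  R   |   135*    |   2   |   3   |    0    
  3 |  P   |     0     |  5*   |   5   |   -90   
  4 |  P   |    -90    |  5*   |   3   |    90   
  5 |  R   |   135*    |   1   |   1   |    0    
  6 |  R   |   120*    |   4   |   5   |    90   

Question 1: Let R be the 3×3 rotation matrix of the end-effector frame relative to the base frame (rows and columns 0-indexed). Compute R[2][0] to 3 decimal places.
End-effector x-axis (col 0 of R) = (0.2588,-0.6830,0.6830)
R[2][0] = 0.6830

0.683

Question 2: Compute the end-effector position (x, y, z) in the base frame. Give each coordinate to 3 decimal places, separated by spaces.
after link 1: o_1 = (0.0000, -2.0000, 3.0000)
after link 2: o_2 = (-2.0000, 0.1213, 5.1213)
after link 3: o_3 = (-7.0000, 3.6569, 8.6569)
after link 4: o_4 = (-10.0000, 7.1924, 5.1213)
after link 5: o_5 = (-9.2929, 6.9853, 3.9142)
after link 6: o_6 = (-7.9988, 0.7418, 4.5008)

-7.999 0.742 4.501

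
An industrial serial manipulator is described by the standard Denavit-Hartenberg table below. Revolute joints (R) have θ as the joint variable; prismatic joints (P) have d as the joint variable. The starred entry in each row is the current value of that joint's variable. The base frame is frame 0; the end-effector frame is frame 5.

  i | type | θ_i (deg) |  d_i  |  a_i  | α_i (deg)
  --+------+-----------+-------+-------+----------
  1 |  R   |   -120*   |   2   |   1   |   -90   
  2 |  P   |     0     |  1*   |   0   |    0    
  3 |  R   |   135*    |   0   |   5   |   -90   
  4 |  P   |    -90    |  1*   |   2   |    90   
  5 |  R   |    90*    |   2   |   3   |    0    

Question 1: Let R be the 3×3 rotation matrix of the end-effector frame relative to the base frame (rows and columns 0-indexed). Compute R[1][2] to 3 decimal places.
-0.612

End-effector z-axis (col 2 of R) = (-0.3536,-0.6124,0.7071)
R[1][2] = -0.6124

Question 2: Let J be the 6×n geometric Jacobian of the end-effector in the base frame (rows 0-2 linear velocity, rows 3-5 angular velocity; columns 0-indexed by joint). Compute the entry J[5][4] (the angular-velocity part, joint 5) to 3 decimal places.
axis z_4 = (-0.3536,-0.6124,0.7071); lever o_n−o_4 = (0.3536,0.6124,3.5355)
cross product → J_v[:, 4] = (-2.5981,1.5000,0.0000)
J_ω[:, 4] = z_4
entry J[5][4] = 0.7071

0.707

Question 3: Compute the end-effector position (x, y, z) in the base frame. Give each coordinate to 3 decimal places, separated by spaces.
4.573 1.921 2.707

after link 1: o_1 = (-0.5000, -0.8660, 2.0000)
after link 2: o_2 = (0.3660, -1.3660, 2.0000)
after link 3: o_3 = (2.1338, 1.6958, -1.5355)
after link 4: o_4 = (4.2194, 1.3082, -0.8284)
after link 5: o_5 = (4.5729, 1.9206, 2.7071)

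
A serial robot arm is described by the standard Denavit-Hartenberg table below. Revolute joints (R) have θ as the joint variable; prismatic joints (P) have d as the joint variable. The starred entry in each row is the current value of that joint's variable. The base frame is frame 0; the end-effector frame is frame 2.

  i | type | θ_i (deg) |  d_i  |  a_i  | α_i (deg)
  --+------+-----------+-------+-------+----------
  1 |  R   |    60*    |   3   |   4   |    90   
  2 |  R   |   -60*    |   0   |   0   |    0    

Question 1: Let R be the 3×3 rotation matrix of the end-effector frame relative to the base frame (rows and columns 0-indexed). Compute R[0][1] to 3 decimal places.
End-effector y-axis (col 1 of R) = (0.4330,0.7500,0.5000)
R[0][1] = 0.4330

0.433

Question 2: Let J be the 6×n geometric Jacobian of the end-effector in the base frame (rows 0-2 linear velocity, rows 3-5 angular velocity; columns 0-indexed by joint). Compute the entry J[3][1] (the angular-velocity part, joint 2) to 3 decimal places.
axis z_1 = (0.8660,-0.5000,0.0000); lever o_n−o_1 = (0.0000,0.0000,0.0000)
cross product → J_v[:, 1] = (-0.0000,0.0000,0.0000)
J_ω[:, 1] = z_1
entry J[3][1] = 0.8660

0.866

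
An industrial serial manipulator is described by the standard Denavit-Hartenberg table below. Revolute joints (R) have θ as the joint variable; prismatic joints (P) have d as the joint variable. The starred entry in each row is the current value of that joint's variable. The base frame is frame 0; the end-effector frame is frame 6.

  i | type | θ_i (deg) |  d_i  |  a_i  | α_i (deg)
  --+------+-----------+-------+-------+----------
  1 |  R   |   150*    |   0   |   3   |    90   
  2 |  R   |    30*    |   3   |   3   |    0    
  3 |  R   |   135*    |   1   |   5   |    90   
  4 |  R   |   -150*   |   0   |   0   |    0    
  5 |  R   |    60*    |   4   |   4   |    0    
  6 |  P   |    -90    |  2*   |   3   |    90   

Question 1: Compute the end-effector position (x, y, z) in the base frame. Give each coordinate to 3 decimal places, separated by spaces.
after link 1: o_1 = (-2.5981, 1.5000, 0.0000)
after link 2: o_2 = (-3.3481, 5.3971, 1.5000)
after link 3: o_3 = (1.3345, 3.8483, 2.7941)
after link 4: o_4 = (1.3345, 3.8483, 2.7941)
after link 5: o_5 = (-1.5621, 0.9019, 6.6578)
after link 6: o_6 = (-4.5199, 2.6096, 7.8132)

-4.520 2.610 7.813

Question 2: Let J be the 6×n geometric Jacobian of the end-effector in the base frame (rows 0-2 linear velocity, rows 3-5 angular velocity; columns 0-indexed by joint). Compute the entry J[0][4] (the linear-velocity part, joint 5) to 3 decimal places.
axis z_4 = (-0.2241,0.1294,0.9659); lever o_n−o_4 = (-5.8544,-1.2388,5.0191)
cross product → J_v[:, 4] = (1.8461,-4.5299,1.0353)
J_ω[:, 4] = z_4
entry J[0][4] = 1.8461

1.846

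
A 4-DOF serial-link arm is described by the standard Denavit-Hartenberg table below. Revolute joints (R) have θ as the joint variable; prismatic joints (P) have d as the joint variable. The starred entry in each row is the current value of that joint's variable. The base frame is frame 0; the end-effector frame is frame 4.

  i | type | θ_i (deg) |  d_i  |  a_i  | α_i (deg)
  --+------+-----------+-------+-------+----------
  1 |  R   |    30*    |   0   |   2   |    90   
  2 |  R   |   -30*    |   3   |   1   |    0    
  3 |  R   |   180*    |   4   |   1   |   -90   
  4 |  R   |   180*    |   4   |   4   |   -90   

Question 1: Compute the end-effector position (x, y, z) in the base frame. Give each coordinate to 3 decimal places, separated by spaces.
6.500 -4.330 -5.464

after link 1: o_1 = (1.7321, 1.0000, 0.0000)
after link 2: o_2 = (3.9821, -1.1651, -0.5000)
after link 3: o_3 = (5.2321, -5.0622, 0.0000)
after link 4: o_4 = (6.5000, -4.3301, -5.4641)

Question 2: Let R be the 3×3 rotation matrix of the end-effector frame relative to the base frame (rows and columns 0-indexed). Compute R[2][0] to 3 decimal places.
-0.500

End-effector x-axis (col 0 of R) = (0.7500,0.4330,-0.5000)
R[2][0] = -0.5000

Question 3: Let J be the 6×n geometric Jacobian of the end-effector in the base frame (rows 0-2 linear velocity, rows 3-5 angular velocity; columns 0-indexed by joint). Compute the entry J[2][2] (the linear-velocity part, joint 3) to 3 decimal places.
0.598

axis z_2 = (0.5000,-0.8660,0.0000); lever o_n−o_2 = (2.5179,-3.1651,-4.9641)
cross product → J_v[:, 2] = (4.2990,2.4821,0.5981)
J_ω[:, 2] = z_2
entry J[2][2] = 0.5981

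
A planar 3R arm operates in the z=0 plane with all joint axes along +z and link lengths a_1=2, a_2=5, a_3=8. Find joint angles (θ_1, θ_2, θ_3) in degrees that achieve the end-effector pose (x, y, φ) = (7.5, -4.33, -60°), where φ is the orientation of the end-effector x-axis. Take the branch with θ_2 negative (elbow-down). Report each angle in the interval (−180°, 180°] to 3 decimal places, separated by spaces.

133.173 -119.998 -73.175

wrist centre = target − a_3·(cos φ, sin φ) = (3.5000, 2.5982)
cos θ_2 = (19.0007−2²−5²)/(2·2·5) = -0.5000; θ_2 = -119.9978° (elbow-down)
β = atan2(2.5982,3.5000) = 36.5881°; ψ = atan2(-4.3302,-0.4998) = -96.5845°
θ_1 = β − ψ = 133.1726°
θ_3 = φ − θ_1 − θ_2 = -73.1748° (wrapped to (-180°,180°])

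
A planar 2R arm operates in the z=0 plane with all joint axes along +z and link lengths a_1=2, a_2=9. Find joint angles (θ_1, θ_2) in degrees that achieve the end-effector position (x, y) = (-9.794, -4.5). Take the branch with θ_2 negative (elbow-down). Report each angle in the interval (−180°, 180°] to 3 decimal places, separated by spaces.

cos θ_2 = (116.1724−2²−9²)/(2·2·9) = 0.8659; θ_2 = -30.0143° (elbow-down)
β = atan2(-4.5000,-9.7940) = -155.3229°; ψ = atan2(-4.5019,9.7931) = -24.6885°
θ_1 = β − ψ = -130.6344°

-130.634 -30.014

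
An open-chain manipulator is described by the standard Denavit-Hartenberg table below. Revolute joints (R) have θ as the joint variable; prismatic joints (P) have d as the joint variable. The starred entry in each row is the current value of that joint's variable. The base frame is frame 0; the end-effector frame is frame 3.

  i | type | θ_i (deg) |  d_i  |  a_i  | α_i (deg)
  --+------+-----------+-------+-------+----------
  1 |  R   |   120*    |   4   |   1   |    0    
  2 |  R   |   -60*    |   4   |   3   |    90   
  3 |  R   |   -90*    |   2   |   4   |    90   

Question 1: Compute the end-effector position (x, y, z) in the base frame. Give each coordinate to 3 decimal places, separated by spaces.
2.732 2.464 4.000

after link 1: o_1 = (-0.5000, 0.8660, 4.0000)
after link 2: o_2 = (1.0000, 3.4641, 8.0000)
after link 3: o_3 = (2.7321, 2.4641, 4.0000)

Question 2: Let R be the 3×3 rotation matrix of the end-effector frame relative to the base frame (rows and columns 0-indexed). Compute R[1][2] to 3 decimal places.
End-effector z-axis (col 2 of R) = (-0.5000,-0.8660,-0.0000)
R[1][2] = -0.8660

-0.866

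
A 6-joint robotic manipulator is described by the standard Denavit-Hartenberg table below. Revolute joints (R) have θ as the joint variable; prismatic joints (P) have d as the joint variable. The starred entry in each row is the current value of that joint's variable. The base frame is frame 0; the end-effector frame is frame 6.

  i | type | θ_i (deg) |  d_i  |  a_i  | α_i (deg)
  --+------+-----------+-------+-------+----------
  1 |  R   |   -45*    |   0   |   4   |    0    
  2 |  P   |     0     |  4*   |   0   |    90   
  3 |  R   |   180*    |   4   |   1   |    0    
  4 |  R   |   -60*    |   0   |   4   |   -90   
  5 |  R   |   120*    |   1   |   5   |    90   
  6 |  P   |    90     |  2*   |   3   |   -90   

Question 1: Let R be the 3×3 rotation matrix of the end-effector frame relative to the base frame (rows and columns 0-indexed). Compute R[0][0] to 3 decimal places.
End-effector x-axis (col 0 of R) = (-0.6124,0.6124,-0.5000)
R[0][0] = -0.6124

-0.612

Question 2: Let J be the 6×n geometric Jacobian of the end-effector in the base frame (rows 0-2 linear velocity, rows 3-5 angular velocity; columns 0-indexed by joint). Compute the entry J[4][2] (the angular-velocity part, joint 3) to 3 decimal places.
-0.707

axis z_2 = (-0.7071,-0.7071,0.0000); lever o_n−o_2 = (-3.3588,5.2398,0.7990)
cross product → J_v[:, 2] = (-0.5650,0.5650,-6.0801)
J_ω[:, 2] = z_2
entry J[4][2] = -0.7071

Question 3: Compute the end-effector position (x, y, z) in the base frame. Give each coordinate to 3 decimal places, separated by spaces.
after link 1: o_1 = (2.8284, -2.8284, 0.0000)
after link 2: o_2 = (2.8284, -2.8284, 4.0000)
after link 3: o_3 = (-0.7071, -4.9497, 4.0000)
after link 4: o_4 = (-2.1213, -3.5355, 7.4641)
after link 5: o_5 = (1.2121, -0.7452, 4.7990)
after link 6: o_6 = (-0.5303, 2.4114, 4.7990)

-0.530 2.411 4.799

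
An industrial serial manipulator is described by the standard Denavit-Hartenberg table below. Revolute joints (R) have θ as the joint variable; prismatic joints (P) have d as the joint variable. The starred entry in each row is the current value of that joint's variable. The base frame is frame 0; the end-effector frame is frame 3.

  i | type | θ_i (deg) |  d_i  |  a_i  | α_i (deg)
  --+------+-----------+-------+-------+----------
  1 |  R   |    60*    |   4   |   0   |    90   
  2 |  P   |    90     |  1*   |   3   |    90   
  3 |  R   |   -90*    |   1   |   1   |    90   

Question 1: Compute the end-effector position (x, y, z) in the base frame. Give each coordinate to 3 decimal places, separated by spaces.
after link 1: o_1 = (0.0000, 0.0000, 4.0000)
after link 2: o_2 = (0.8660, -0.5000, 7.0000)
after link 3: o_3 = (0.5000, 0.8660, 7.0000)

0.500 0.866 7.000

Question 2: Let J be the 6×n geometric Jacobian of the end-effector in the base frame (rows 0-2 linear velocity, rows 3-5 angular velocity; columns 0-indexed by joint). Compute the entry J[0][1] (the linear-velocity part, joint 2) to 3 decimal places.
0.866

prismatic axis z_1 = (0.8660,-0.5000,0.0000)
J_v[:, 1] = z_1; J_ω[:, 1] = (0,0,0)
entry J[0][1] = 0.8660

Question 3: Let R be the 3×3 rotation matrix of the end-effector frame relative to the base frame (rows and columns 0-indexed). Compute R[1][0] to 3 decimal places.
End-effector x-axis (col 0 of R) = (-0.8660,0.5000,0.0000)
R[1][0] = 0.5000

0.500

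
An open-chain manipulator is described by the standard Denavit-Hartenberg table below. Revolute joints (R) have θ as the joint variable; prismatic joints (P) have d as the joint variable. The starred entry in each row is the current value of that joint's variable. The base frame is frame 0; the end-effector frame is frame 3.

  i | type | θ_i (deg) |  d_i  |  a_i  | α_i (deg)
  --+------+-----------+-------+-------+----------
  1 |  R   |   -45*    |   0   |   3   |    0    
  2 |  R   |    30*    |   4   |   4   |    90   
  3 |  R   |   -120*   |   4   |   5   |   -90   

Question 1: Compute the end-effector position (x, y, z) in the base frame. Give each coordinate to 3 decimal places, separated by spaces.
2.535 -6.373 -0.330

after link 1: o_1 = (2.1213, -2.1213, 0.0000)
after link 2: o_2 = (5.9850, -3.1566, 4.0000)
after link 3: o_3 = (2.5349, -6.3733, -0.3301)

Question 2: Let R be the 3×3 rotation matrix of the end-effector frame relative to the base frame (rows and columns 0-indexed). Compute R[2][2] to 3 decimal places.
-0.500

End-effector z-axis (col 2 of R) = (0.8365,-0.2241,-0.5000)
R[2][2] = -0.5000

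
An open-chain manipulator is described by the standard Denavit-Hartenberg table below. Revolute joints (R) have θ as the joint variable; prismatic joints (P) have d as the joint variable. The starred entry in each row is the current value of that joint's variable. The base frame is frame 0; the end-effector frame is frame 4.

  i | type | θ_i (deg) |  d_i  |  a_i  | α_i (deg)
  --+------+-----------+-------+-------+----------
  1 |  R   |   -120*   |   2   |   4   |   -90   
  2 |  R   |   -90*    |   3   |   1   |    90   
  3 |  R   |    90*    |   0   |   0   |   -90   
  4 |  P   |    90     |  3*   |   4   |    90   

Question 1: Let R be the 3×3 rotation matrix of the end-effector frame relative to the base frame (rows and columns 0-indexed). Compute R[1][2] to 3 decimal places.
-0.500

End-effector z-axis (col 2 of R) = (0.8660,-0.5000,0.0000)
R[1][2] = -0.5000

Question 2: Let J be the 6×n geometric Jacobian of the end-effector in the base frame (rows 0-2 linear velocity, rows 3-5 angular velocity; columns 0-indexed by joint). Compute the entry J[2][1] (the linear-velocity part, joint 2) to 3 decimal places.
axis z_1 = (0.8660,-0.5000,0.0000); lever o_n−o_1 = (0.5981,-4.9641,-2.0000)
cross product → J_v[:, 1] = (1.0000,1.7321,-4.0000)
J_ω[:, 1] = z_1
entry J[2][1] = -4.0000

-4.000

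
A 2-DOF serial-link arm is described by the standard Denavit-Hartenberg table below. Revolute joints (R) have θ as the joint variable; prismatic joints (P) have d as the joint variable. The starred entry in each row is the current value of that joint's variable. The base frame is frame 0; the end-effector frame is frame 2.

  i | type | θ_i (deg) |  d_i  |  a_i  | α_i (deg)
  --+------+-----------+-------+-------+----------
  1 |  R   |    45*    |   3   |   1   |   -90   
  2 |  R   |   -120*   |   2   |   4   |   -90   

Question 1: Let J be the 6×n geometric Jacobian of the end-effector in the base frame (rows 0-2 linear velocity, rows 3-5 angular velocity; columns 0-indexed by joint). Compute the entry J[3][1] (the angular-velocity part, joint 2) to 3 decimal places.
-0.707

axis z_1 = (-0.7071,0.7071,0.0000); lever o_n−o_1 = (-2.8284,0.0000,3.4641)
cross product → J_v[:, 1] = (2.4495,2.4495,2.0000)
J_ω[:, 1] = z_1
entry J[3][1] = -0.7071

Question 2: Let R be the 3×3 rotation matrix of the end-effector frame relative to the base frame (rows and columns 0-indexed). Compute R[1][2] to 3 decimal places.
0.612

End-effector z-axis (col 2 of R) = (0.6124,0.6124,0.5000)
R[1][2] = 0.6124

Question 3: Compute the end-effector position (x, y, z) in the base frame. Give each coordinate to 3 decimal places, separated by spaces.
after link 1: o_1 = (0.7071, 0.7071, 3.0000)
after link 2: o_2 = (-2.1213, 0.7071, 6.4641)

-2.121 0.707 6.464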